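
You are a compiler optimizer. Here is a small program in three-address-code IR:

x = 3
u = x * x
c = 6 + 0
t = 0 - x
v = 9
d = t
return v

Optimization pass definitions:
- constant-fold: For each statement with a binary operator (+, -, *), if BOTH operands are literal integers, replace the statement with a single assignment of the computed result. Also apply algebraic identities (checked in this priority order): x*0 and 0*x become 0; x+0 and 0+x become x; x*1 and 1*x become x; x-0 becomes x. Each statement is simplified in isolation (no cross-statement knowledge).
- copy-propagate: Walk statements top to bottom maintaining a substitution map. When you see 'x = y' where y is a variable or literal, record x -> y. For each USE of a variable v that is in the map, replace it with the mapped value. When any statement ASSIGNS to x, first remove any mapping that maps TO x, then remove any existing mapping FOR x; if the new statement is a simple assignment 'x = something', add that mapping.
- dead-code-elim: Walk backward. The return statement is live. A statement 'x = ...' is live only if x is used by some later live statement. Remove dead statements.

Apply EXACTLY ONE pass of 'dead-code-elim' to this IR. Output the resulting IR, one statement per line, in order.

Applying dead-code-elim statement-by-statement:
  [7] return v  -> KEEP (return); live=['v']
  [6] d = t  -> DEAD (d not live)
  [5] v = 9  -> KEEP; live=[]
  [4] t = 0 - x  -> DEAD (t not live)
  [3] c = 6 + 0  -> DEAD (c not live)
  [2] u = x * x  -> DEAD (u not live)
  [1] x = 3  -> DEAD (x not live)
Result (2 stmts):
  v = 9
  return v

Answer: v = 9
return v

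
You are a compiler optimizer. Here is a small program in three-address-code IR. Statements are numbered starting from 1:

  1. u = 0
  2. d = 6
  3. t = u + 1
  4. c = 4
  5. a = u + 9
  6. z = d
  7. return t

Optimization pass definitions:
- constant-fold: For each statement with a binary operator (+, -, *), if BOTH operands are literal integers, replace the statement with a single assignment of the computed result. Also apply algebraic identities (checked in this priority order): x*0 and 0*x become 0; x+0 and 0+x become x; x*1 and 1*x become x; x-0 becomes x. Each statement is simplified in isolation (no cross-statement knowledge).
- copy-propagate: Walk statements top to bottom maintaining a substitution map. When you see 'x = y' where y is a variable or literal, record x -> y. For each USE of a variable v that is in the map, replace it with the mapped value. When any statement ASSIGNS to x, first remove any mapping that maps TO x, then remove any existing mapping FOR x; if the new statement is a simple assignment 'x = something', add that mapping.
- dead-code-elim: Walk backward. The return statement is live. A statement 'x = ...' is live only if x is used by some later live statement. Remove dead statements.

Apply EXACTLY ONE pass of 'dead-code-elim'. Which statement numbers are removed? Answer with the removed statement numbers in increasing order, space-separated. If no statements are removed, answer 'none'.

Answer: 2 4 5 6

Derivation:
Backward liveness scan:
Stmt 1 'u = 0': KEEP (u is live); live-in = []
Stmt 2 'd = 6': DEAD (d not in live set ['u'])
Stmt 3 't = u + 1': KEEP (t is live); live-in = ['u']
Stmt 4 'c = 4': DEAD (c not in live set ['t'])
Stmt 5 'a = u + 9': DEAD (a not in live set ['t'])
Stmt 6 'z = d': DEAD (z not in live set ['t'])
Stmt 7 'return t': KEEP (return); live-in = ['t']
Removed statement numbers: [2, 4, 5, 6]
Surviving IR:
  u = 0
  t = u + 1
  return t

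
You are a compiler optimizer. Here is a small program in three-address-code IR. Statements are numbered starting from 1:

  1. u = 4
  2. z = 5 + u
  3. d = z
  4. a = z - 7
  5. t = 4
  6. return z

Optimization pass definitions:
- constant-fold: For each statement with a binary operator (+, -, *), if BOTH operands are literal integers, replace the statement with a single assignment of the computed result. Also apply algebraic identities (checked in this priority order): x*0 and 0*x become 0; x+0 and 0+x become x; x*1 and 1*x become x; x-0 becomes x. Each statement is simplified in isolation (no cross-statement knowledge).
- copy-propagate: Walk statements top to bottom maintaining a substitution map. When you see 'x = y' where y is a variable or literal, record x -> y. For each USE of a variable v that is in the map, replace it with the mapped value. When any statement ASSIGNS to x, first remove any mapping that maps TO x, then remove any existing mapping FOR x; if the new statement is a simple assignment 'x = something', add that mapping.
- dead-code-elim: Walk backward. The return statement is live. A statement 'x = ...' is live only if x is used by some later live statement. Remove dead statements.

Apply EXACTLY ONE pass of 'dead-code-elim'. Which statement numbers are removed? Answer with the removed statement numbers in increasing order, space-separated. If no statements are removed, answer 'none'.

Answer: 3 4 5

Derivation:
Backward liveness scan:
Stmt 1 'u = 4': KEEP (u is live); live-in = []
Stmt 2 'z = 5 + u': KEEP (z is live); live-in = ['u']
Stmt 3 'd = z': DEAD (d not in live set ['z'])
Stmt 4 'a = z - 7': DEAD (a not in live set ['z'])
Stmt 5 't = 4': DEAD (t not in live set ['z'])
Stmt 6 'return z': KEEP (return); live-in = ['z']
Removed statement numbers: [3, 4, 5]
Surviving IR:
  u = 4
  z = 5 + u
  return z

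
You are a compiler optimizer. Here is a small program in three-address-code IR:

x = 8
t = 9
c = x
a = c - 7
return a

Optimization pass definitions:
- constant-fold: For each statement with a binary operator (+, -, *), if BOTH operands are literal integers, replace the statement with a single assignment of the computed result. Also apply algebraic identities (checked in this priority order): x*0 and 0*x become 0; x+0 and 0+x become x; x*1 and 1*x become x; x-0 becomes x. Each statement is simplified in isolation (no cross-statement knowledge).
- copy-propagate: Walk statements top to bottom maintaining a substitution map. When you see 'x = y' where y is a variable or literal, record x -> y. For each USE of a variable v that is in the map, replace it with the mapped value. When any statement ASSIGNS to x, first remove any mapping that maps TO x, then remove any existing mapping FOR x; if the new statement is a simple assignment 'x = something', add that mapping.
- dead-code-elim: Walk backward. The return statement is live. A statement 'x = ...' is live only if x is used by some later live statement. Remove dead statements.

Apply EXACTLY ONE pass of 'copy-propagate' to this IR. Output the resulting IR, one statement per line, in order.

Applying copy-propagate statement-by-statement:
  [1] x = 8  (unchanged)
  [2] t = 9  (unchanged)
  [3] c = x  -> c = 8
  [4] a = c - 7  -> a = 8 - 7
  [5] return a  (unchanged)
Result (5 stmts):
  x = 8
  t = 9
  c = 8
  a = 8 - 7
  return a

Answer: x = 8
t = 9
c = 8
a = 8 - 7
return a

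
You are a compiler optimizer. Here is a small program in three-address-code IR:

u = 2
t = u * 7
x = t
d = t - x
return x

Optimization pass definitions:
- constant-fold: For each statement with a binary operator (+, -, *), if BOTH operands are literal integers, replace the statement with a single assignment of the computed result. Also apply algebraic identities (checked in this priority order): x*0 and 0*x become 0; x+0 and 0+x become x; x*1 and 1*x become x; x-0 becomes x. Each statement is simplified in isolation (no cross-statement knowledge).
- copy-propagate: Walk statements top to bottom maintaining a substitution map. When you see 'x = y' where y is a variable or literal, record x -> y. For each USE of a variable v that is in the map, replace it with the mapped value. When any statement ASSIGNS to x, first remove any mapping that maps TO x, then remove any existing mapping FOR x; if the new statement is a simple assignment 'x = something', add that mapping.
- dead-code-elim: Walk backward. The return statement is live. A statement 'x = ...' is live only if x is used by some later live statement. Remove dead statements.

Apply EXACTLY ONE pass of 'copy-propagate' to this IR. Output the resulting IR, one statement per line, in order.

Applying copy-propagate statement-by-statement:
  [1] u = 2  (unchanged)
  [2] t = u * 7  -> t = 2 * 7
  [3] x = t  (unchanged)
  [4] d = t - x  -> d = t - t
  [5] return x  -> return t
Result (5 stmts):
  u = 2
  t = 2 * 7
  x = t
  d = t - t
  return t

Answer: u = 2
t = 2 * 7
x = t
d = t - t
return t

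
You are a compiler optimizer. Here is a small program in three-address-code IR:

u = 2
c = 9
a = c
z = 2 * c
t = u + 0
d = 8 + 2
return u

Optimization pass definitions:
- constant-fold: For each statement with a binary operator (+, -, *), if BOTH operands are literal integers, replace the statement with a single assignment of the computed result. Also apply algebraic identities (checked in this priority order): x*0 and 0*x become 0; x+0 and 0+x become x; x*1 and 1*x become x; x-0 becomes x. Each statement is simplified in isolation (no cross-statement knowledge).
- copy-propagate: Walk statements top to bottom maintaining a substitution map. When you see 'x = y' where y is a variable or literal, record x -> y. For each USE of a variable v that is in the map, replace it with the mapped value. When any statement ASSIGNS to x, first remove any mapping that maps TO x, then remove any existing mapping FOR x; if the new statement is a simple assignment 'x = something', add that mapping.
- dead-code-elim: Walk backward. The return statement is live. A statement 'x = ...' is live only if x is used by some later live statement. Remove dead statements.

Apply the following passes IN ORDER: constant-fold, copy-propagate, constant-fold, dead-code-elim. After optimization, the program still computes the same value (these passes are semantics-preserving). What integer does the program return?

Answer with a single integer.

Initial IR:
  u = 2
  c = 9
  a = c
  z = 2 * c
  t = u + 0
  d = 8 + 2
  return u
After constant-fold (7 stmts):
  u = 2
  c = 9
  a = c
  z = 2 * c
  t = u
  d = 10
  return u
After copy-propagate (7 stmts):
  u = 2
  c = 9
  a = 9
  z = 2 * 9
  t = 2
  d = 10
  return 2
After constant-fold (7 stmts):
  u = 2
  c = 9
  a = 9
  z = 18
  t = 2
  d = 10
  return 2
After dead-code-elim (1 stmts):
  return 2
Evaluate:
  u = 2  =>  u = 2
  c = 9  =>  c = 9
  a = c  =>  a = 9
  z = 2 * c  =>  z = 18
  t = u + 0  =>  t = 2
  d = 8 + 2  =>  d = 10
  return u = 2

Answer: 2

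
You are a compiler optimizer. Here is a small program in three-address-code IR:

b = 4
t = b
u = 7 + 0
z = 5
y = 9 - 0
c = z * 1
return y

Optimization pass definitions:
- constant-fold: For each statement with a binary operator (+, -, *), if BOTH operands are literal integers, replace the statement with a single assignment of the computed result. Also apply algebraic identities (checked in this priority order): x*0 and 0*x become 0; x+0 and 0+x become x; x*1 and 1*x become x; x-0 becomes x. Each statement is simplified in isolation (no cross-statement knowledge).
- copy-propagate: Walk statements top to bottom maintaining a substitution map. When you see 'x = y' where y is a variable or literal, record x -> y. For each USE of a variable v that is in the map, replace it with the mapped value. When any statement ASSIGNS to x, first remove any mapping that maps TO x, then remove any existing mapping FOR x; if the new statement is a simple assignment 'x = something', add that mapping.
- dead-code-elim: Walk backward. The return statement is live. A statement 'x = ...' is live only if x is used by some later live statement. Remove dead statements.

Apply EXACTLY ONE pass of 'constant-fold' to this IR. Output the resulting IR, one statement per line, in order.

Applying constant-fold statement-by-statement:
  [1] b = 4  (unchanged)
  [2] t = b  (unchanged)
  [3] u = 7 + 0  -> u = 7
  [4] z = 5  (unchanged)
  [5] y = 9 - 0  -> y = 9
  [6] c = z * 1  -> c = z
  [7] return y  (unchanged)
Result (7 stmts):
  b = 4
  t = b
  u = 7
  z = 5
  y = 9
  c = z
  return y

Answer: b = 4
t = b
u = 7
z = 5
y = 9
c = z
return y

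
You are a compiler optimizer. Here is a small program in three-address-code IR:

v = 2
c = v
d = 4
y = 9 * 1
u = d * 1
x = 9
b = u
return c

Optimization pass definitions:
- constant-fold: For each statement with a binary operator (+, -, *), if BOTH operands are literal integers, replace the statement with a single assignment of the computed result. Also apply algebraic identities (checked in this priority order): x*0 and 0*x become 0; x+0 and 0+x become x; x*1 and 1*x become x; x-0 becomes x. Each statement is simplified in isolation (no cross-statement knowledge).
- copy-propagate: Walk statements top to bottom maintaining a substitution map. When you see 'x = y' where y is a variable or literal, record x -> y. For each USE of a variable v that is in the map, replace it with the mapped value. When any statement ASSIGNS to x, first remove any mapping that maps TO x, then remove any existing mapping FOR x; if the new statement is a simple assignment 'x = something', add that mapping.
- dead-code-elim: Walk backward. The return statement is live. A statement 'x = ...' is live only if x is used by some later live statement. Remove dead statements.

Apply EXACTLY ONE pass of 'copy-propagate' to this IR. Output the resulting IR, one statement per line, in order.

Applying copy-propagate statement-by-statement:
  [1] v = 2  (unchanged)
  [2] c = v  -> c = 2
  [3] d = 4  (unchanged)
  [4] y = 9 * 1  (unchanged)
  [5] u = d * 1  -> u = 4 * 1
  [6] x = 9  (unchanged)
  [7] b = u  (unchanged)
  [8] return c  -> return 2
Result (8 stmts):
  v = 2
  c = 2
  d = 4
  y = 9 * 1
  u = 4 * 1
  x = 9
  b = u
  return 2

Answer: v = 2
c = 2
d = 4
y = 9 * 1
u = 4 * 1
x = 9
b = u
return 2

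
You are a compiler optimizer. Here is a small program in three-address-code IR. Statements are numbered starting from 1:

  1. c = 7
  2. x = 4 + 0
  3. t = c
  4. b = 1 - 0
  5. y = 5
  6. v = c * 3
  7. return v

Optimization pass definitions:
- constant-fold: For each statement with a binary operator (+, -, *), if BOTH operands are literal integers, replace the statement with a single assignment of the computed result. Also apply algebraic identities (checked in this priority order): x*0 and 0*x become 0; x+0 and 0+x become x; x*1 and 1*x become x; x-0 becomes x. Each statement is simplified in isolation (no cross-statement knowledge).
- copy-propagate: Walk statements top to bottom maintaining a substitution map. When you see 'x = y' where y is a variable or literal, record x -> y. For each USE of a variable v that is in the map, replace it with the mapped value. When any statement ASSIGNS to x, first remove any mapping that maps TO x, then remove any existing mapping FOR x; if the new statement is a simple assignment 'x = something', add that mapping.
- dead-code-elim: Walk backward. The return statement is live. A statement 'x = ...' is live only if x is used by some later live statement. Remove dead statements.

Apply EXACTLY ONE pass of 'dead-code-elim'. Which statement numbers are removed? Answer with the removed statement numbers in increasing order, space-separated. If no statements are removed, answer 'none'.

Backward liveness scan:
Stmt 1 'c = 7': KEEP (c is live); live-in = []
Stmt 2 'x = 4 + 0': DEAD (x not in live set ['c'])
Stmt 3 't = c': DEAD (t not in live set ['c'])
Stmt 4 'b = 1 - 0': DEAD (b not in live set ['c'])
Stmt 5 'y = 5': DEAD (y not in live set ['c'])
Stmt 6 'v = c * 3': KEEP (v is live); live-in = ['c']
Stmt 7 'return v': KEEP (return); live-in = ['v']
Removed statement numbers: [2, 3, 4, 5]
Surviving IR:
  c = 7
  v = c * 3
  return v

Answer: 2 3 4 5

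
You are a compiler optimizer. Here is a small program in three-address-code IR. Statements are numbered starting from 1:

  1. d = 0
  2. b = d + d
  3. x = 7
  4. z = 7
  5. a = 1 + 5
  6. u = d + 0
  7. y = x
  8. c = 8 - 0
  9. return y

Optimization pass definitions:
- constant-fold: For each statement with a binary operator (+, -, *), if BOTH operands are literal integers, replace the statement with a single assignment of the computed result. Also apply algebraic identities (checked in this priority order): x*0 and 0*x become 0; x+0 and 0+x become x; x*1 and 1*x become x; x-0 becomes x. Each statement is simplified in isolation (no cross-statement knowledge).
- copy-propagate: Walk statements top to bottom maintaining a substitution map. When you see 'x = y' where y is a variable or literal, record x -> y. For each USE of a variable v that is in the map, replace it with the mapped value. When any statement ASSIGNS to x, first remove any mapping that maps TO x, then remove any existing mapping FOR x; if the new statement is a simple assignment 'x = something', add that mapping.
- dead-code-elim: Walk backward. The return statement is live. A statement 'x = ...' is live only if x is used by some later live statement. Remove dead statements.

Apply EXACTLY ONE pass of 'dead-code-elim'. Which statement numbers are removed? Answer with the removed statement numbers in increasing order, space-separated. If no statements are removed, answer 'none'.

Backward liveness scan:
Stmt 1 'd = 0': DEAD (d not in live set [])
Stmt 2 'b = d + d': DEAD (b not in live set [])
Stmt 3 'x = 7': KEEP (x is live); live-in = []
Stmt 4 'z = 7': DEAD (z not in live set ['x'])
Stmt 5 'a = 1 + 5': DEAD (a not in live set ['x'])
Stmt 6 'u = d + 0': DEAD (u not in live set ['x'])
Stmt 7 'y = x': KEEP (y is live); live-in = ['x']
Stmt 8 'c = 8 - 0': DEAD (c not in live set ['y'])
Stmt 9 'return y': KEEP (return); live-in = ['y']
Removed statement numbers: [1, 2, 4, 5, 6, 8]
Surviving IR:
  x = 7
  y = x
  return y

Answer: 1 2 4 5 6 8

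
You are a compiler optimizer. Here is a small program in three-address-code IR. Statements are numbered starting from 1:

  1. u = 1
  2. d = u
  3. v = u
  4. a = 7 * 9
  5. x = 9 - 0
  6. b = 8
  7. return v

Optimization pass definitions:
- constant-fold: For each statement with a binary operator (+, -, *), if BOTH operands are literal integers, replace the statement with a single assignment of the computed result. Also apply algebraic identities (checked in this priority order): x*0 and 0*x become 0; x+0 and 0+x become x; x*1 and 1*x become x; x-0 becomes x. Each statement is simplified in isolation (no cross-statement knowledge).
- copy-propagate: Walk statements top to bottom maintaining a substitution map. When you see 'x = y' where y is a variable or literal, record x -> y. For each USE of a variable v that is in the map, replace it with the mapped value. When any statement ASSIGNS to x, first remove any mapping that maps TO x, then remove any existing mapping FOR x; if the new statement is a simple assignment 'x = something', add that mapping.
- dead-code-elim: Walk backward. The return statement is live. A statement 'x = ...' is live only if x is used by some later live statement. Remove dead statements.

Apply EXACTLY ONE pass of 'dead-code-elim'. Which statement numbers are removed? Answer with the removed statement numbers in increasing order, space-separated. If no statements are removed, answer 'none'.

Backward liveness scan:
Stmt 1 'u = 1': KEEP (u is live); live-in = []
Stmt 2 'd = u': DEAD (d not in live set ['u'])
Stmt 3 'v = u': KEEP (v is live); live-in = ['u']
Stmt 4 'a = 7 * 9': DEAD (a not in live set ['v'])
Stmt 5 'x = 9 - 0': DEAD (x not in live set ['v'])
Stmt 6 'b = 8': DEAD (b not in live set ['v'])
Stmt 7 'return v': KEEP (return); live-in = ['v']
Removed statement numbers: [2, 4, 5, 6]
Surviving IR:
  u = 1
  v = u
  return v

Answer: 2 4 5 6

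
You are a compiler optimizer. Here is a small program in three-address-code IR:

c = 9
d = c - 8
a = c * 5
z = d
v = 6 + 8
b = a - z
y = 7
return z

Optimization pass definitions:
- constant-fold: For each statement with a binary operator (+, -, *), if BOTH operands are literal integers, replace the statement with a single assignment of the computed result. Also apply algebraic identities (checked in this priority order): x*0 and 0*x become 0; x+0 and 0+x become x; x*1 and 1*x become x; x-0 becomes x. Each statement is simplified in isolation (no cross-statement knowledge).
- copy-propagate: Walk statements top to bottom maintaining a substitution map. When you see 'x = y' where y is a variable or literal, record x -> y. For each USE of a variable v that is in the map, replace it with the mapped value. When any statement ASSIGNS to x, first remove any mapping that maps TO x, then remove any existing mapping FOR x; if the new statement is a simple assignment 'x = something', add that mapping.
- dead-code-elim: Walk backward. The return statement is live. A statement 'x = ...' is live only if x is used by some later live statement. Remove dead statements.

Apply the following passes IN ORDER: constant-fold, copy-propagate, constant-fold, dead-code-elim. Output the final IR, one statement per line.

Answer: d = 1
return d

Derivation:
Initial IR:
  c = 9
  d = c - 8
  a = c * 5
  z = d
  v = 6 + 8
  b = a - z
  y = 7
  return z
After constant-fold (8 stmts):
  c = 9
  d = c - 8
  a = c * 5
  z = d
  v = 14
  b = a - z
  y = 7
  return z
After copy-propagate (8 stmts):
  c = 9
  d = 9 - 8
  a = 9 * 5
  z = d
  v = 14
  b = a - d
  y = 7
  return d
After constant-fold (8 stmts):
  c = 9
  d = 1
  a = 45
  z = d
  v = 14
  b = a - d
  y = 7
  return d
After dead-code-elim (2 stmts):
  d = 1
  return d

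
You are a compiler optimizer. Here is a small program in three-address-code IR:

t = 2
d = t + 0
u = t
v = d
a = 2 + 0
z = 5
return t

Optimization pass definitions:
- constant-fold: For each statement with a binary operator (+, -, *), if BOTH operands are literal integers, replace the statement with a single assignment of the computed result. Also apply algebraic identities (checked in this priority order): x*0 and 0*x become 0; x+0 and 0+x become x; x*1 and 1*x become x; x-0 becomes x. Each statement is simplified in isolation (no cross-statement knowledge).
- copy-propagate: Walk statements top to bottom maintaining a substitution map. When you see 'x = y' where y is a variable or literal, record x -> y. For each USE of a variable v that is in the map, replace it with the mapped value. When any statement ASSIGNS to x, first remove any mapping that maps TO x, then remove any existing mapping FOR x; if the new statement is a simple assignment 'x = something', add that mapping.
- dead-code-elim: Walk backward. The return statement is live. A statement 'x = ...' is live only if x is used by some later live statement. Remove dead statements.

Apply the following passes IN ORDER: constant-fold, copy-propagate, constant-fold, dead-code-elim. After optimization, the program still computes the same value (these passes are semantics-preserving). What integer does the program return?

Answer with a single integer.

Answer: 2

Derivation:
Initial IR:
  t = 2
  d = t + 0
  u = t
  v = d
  a = 2 + 0
  z = 5
  return t
After constant-fold (7 stmts):
  t = 2
  d = t
  u = t
  v = d
  a = 2
  z = 5
  return t
After copy-propagate (7 stmts):
  t = 2
  d = 2
  u = 2
  v = 2
  a = 2
  z = 5
  return 2
After constant-fold (7 stmts):
  t = 2
  d = 2
  u = 2
  v = 2
  a = 2
  z = 5
  return 2
After dead-code-elim (1 stmts):
  return 2
Evaluate:
  t = 2  =>  t = 2
  d = t + 0  =>  d = 2
  u = t  =>  u = 2
  v = d  =>  v = 2
  a = 2 + 0  =>  a = 2
  z = 5  =>  z = 5
  return t = 2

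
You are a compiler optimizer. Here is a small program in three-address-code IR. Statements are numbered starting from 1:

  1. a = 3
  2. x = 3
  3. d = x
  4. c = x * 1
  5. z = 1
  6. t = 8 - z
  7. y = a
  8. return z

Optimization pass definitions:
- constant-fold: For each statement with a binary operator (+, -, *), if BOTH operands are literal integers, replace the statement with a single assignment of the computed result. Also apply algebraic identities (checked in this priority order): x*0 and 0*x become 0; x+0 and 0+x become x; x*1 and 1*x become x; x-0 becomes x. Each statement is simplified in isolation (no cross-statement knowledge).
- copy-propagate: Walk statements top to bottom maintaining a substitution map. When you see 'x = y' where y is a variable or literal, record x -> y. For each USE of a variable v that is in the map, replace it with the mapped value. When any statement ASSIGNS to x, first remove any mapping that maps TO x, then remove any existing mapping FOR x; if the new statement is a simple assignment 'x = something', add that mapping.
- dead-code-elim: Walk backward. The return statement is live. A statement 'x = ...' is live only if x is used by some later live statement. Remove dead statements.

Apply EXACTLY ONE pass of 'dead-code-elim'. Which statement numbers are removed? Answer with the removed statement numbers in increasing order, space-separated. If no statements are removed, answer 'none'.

Backward liveness scan:
Stmt 1 'a = 3': DEAD (a not in live set [])
Stmt 2 'x = 3': DEAD (x not in live set [])
Stmt 3 'd = x': DEAD (d not in live set [])
Stmt 4 'c = x * 1': DEAD (c not in live set [])
Stmt 5 'z = 1': KEEP (z is live); live-in = []
Stmt 6 't = 8 - z': DEAD (t not in live set ['z'])
Stmt 7 'y = a': DEAD (y not in live set ['z'])
Stmt 8 'return z': KEEP (return); live-in = ['z']
Removed statement numbers: [1, 2, 3, 4, 6, 7]
Surviving IR:
  z = 1
  return z

Answer: 1 2 3 4 6 7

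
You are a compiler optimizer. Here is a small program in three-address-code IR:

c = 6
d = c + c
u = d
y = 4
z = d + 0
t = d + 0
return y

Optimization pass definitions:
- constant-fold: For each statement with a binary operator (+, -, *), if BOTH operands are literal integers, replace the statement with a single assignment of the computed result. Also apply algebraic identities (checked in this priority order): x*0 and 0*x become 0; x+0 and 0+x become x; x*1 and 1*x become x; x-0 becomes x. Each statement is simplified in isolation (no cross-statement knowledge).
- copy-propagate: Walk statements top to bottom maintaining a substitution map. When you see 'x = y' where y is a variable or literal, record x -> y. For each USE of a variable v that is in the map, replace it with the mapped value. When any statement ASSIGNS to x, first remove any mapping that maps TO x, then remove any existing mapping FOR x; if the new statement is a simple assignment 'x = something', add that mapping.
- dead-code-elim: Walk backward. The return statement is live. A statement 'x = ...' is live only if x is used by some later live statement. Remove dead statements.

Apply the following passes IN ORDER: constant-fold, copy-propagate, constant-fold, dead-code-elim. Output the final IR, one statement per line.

Answer: return 4

Derivation:
Initial IR:
  c = 6
  d = c + c
  u = d
  y = 4
  z = d + 0
  t = d + 0
  return y
After constant-fold (7 stmts):
  c = 6
  d = c + c
  u = d
  y = 4
  z = d
  t = d
  return y
After copy-propagate (7 stmts):
  c = 6
  d = 6 + 6
  u = d
  y = 4
  z = d
  t = d
  return 4
After constant-fold (7 stmts):
  c = 6
  d = 12
  u = d
  y = 4
  z = d
  t = d
  return 4
After dead-code-elim (1 stmts):
  return 4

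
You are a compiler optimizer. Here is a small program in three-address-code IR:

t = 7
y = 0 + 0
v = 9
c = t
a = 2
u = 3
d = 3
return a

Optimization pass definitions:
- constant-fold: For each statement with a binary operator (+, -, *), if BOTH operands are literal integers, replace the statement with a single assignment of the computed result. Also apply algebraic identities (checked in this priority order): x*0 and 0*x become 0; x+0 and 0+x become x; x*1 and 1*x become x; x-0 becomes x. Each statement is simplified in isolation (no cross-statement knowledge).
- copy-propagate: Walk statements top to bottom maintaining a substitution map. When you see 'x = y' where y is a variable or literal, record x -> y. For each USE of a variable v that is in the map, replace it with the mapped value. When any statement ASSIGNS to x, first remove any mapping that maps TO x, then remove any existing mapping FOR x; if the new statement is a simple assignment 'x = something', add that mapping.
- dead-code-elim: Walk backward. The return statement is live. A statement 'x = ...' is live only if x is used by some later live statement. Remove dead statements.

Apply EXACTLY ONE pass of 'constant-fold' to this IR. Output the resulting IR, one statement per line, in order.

Applying constant-fold statement-by-statement:
  [1] t = 7  (unchanged)
  [2] y = 0 + 0  -> y = 0
  [3] v = 9  (unchanged)
  [4] c = t  (unchanged)
  [5] a = 2  (unchanged)
  [6] u = 3  (unchanged)
  [7] d = 3  (unchanged)
  [8] return a  (unchanged)
Result (8 stmts):
  t = 7
  y = 0
  v = 9
  c = t
  a = 2
  u = 3
  d = 3
  return a

Answer: t = 7
y = 0
v = 9
c = t
a = 2
u = 3
d = 3
return a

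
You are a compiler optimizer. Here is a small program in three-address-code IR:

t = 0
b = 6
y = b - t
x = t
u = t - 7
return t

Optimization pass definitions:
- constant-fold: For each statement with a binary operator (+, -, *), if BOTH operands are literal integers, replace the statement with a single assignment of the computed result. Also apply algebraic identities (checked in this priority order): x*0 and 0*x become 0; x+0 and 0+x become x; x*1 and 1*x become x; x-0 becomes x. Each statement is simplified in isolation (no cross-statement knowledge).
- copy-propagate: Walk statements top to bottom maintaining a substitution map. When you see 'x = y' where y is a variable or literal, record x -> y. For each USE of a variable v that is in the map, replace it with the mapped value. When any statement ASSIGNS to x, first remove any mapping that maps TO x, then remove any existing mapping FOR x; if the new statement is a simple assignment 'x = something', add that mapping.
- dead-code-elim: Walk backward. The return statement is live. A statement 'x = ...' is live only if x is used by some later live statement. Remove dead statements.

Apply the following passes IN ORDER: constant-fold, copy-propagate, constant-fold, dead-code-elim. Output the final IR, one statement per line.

Answer: return 0

Derivation:
Initial IR:
  t = 0
  b = 6
  y = b - t
  x = t
  u = t - 7
  return t
After constant-fold (6 stmts):
  t = 0
  b = 6
  y = b - t
  x = t
  u = t - 7
  return t
After copy-propagate (6 stmts):
  t = 0
  b = 6
  y = 6 - 0
  x = 0
  u = 0 - 7
  return 0
After constant-fold (6 stmts):
  t = 0
  b = 6
  y = 6
  x = 0
  u = -7
  return 0
After dead-code-elim (1 stmts):
  return 0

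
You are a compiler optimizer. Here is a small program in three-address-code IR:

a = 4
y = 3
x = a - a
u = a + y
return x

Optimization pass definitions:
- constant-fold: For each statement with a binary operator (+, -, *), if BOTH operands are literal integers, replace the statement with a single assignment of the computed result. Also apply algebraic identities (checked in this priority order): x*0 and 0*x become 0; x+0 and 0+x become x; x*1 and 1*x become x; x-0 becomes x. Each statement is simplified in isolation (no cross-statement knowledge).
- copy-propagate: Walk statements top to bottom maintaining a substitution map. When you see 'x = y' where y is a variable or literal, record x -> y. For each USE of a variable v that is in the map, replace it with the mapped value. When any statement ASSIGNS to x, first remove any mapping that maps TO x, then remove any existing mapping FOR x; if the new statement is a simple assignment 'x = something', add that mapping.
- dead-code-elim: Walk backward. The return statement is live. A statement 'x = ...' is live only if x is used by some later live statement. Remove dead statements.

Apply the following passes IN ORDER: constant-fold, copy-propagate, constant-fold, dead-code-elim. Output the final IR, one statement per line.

Answer: x = 0
return x

Derivation:
Initial IR:
  a = 4
  y = 3
  x = a - a
  u = a + y
  return x
After constant-fold (5 stmts):
  a = 4
  y = 3
  x = a - a
  u = a + y
  return x
After copy-propagate (5 stmts):
  a = 4
  y = 3
  x = 4 - 4
  u = 4 + 3
  return x
After constant-fold (5 stmts):
  a = 4
  y = 3
  x = 0
  u = 7
  return x
After dead-code-elim (2 stmts):
  x = 0
  return x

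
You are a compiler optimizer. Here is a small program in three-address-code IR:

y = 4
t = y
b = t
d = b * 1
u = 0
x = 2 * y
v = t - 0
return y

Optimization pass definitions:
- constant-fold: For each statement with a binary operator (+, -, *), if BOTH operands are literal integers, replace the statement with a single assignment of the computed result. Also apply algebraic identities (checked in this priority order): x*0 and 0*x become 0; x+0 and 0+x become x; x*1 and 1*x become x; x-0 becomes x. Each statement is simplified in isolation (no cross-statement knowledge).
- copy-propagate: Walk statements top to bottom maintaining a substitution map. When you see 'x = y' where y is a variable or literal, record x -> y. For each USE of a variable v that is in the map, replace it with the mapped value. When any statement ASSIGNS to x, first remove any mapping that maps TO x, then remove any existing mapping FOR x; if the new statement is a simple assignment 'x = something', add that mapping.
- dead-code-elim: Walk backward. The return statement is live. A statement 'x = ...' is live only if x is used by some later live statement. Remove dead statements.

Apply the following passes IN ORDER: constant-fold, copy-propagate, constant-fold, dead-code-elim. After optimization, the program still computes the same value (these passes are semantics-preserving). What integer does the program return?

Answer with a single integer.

Initial IR:
  y = 4
  t = y
  b = t
  d = b * 1
  u = 0
  x = 2 * y
  v = t - 0
  return y
After constant-fold (8 stmts):
  y = 4
  t = y
  b = t
  d = b
  u = 0
  x = 2 * y
  v = t
  return y
After copy-propagate (8 stmts):
  y = 4
  t = 4
  b = 4
  d = 4
  u = 0
  x = 2 * 4
  v = 4
  return 4
After constant-fold (8 stmts):
  y = 4
  t = 4
  b = 4
  d = 4
  u = 0
  x = 8
  v = 4
  return 4
After dead-code-elim (1 stmts):
  return 4
Evaluate:
  y = 4  =>  y = 4
  t = y  =>  t = 4
  b = t  =>  b = 4
  d = b * 1  =>  d = 4
  u = 0  =>  u = 0
  x = 2 * y  =>  x = 8
  v = t - 0  =>  v = 4
  return y = 4

Answer: 4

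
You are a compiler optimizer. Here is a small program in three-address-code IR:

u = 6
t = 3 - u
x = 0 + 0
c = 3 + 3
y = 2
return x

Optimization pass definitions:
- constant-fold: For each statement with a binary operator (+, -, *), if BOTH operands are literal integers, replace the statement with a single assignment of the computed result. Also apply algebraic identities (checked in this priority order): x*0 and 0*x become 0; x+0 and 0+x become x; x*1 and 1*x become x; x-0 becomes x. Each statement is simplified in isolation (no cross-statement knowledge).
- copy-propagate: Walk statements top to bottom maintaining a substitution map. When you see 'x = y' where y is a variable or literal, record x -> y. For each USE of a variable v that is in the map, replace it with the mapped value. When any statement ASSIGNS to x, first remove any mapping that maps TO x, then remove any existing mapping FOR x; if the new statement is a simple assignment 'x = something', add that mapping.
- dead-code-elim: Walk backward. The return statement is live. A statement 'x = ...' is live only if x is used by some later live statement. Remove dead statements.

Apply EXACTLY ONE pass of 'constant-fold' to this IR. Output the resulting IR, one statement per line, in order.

Answer: u = 6
t = 3 - u
x = 0
c = 6
y = 2
return x

Derivation:
Applying constant-fold statement-by-statement:
  [1] u = 6  (unchanged)
  [2] t = 3 - u  (unchanged)
  [3] x = 0 + 0  -> x = 0
  [4] c = 3 + 3  -> c = 6
  [5] y = 2  (unchanged)
  [6] return x  (unchanged)
Result (6 stmts):
  u = 6
  t = 3 - u
  x = 0
  c = 6
  y = 2
  return x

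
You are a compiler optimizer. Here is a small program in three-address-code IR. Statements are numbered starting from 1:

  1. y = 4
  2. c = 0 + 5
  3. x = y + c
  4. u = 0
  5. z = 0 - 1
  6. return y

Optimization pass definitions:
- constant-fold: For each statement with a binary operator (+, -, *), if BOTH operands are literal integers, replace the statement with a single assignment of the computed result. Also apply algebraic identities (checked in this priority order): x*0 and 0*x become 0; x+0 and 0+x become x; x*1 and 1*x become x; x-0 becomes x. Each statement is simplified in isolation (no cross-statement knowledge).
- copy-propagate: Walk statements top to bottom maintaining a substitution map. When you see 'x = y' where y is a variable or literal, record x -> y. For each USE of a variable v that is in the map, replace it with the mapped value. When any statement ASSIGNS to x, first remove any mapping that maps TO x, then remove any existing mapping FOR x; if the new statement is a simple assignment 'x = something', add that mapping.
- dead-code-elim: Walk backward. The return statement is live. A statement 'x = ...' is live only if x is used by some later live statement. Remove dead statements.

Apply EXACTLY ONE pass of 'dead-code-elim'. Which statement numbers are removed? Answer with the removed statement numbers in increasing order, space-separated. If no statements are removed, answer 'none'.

Answer: 2 3 4 5

Derivation:
Backward liveness scan:
Stmt 1 'y = 4': KEEP (y is live); live-in = []
Stmt 2 'c = 0 + 5': DEAD (c not in live set ['y'])
Stmt 3 'x = y + c': DEAD (x not in live set ['y'])
Stmt 4 'u = 0': DEAD (u not in live set ['y'])
Stmt 5 'z = 0 - 1': DEAD (z not in live set ['y'])
Stmt 6 'return y': KEEP (return); live-in = ['y']
Removed statement numbers: [2, 3, 4, 5]
Surviving IR:
  y = 4
  return y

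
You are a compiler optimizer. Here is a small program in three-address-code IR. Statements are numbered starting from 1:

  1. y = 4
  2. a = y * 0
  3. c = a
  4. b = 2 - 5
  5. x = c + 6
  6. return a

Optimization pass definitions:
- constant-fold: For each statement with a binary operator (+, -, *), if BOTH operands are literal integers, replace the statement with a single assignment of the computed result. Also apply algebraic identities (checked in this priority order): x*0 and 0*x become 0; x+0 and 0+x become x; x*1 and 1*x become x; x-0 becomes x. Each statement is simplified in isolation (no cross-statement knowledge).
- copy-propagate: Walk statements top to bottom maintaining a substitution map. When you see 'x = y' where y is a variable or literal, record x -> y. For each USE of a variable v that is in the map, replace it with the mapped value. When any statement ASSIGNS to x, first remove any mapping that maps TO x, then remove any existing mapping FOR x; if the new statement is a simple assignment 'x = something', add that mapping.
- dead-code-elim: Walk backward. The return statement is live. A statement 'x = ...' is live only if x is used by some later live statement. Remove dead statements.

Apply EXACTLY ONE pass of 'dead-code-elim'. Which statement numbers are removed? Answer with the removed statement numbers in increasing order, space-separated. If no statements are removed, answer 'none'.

Answer: 3 4 5

Derivation:
Backward liveness scan:
Stmt 1 'y = 4': KEEP (y is live); live-in = []
Stmt 2 'a = y * 0': KEEP (a is live); live-in = ['y']
Stmt 3 'c = a': DEAD (c not in live set ['a'])
Stmt 4 'b = 2 - 5': DEAD (b not in live set ['a'])
Stmt 5 'x = c + 6': DEAD (x not in live set ['a'])
Stmt 6 'return a': KEEP (return); live-in = ['a']
Removed statement numbers: [3, 4, 5]
Surviving IR:
  y = 4
  a = y * 0
  return a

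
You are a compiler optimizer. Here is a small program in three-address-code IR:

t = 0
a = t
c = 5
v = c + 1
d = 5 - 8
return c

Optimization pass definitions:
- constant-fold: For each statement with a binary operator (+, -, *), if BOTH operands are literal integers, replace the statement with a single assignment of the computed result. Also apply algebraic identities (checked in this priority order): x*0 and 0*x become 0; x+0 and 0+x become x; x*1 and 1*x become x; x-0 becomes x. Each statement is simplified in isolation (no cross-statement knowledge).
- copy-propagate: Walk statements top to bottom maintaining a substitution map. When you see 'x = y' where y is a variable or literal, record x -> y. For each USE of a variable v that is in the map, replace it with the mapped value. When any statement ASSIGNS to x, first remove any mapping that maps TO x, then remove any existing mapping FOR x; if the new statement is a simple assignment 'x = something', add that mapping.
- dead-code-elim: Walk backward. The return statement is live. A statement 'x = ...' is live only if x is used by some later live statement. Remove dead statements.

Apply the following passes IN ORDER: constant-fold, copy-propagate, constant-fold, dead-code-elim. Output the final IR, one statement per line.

Answer: return 5

Derivation:
Initial IR:
  t = 0
  a = t
  c = 5
  v = c + 1
  d = 5 - 8
  return c
After constant-fold (6 stmts):
  t = 0
  a = t
  c = 5
  v = c + 1
  d = -3
  return c
After copy-propagate (6 stmts):
  t = 0
  a = 0
  c = 5
  v = 5 + 1
  d = -3
  return 5
After constant-fold (6 stmts):
  t = 0
  a = 0
  c = 5
  v = 6
  d = -3
  return 5
After dead-code-elim (1 stmts):
  return 5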